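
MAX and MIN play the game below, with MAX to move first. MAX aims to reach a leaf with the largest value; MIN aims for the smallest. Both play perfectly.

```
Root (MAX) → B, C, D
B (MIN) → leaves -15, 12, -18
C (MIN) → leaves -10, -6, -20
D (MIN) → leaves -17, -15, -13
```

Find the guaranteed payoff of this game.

-17

B (MIN): min(-15, 12, -18) = -18
C (MIN): min(-10, -6, -20) = -20
D (MIN): min(-17, -15, -13) = -17
Root (MAX): max(-18, -20, -17) = -17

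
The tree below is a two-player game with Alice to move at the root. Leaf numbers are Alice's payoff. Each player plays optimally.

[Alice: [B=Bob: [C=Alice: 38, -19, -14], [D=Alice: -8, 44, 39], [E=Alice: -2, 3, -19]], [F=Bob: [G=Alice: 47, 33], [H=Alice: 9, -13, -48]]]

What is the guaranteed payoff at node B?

3

C: max(38, -19, -14) = 38
D: max(-8, 44, 39) = 44
E: max(-2, 3, -19) = 3
B: min(38, 44, 3) = 3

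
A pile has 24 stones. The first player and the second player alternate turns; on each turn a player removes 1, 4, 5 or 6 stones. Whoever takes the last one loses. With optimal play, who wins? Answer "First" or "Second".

Mark each pile size as W (mover wins) or L (mover loses):
i:   0  1  2  3  4  5  6  7  8  9 10 11 12 13 14 15 16 17 18 19 20 21 22 23 24
     W  L  W  L  W  W  W  W  W  W  L  W  L  W  W  W  W  W  W  L  W  L  W  W  W
Position 24 is W, so the first player wins.

First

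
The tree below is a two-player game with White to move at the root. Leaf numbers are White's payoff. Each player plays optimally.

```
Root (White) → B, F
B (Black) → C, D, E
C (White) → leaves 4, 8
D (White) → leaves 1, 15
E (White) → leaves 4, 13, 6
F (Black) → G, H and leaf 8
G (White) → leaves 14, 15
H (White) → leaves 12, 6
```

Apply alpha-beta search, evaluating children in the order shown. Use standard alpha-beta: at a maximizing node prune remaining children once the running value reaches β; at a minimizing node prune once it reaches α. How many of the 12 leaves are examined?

11

C [α=-∞,β=+∞]: v=8
D [α=-∞,β=8]: v=15
E [α=-∞,β=8]: v=13 after child 2 ≥ β → β-cutoff, skip 1
B [α=-∞,β=+∞]: v=8
G [α=8,β=+∞]: v=15
H [α=8,β=15]: v=12
F [α=8,β=+∞]: v=8
Root [α=-∞,β=+∞]: v=8
Leaves evaluated: 11 of 12.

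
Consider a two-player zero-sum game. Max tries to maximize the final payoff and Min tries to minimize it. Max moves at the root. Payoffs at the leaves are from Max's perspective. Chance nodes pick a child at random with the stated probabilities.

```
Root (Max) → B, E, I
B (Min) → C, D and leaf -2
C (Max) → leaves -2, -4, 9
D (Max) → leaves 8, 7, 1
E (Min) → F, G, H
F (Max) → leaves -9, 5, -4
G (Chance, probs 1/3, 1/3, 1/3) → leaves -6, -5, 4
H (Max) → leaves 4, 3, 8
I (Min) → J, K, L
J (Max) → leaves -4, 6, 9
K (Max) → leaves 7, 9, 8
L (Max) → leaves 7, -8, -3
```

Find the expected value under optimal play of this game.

C (Max): max(-2, -4, 9) = 9
D (Max): max(8, 7, 1) = 8
B (Min): min(9, 8, -2) = -2
F (Max): max(-9, 5, -4) = 5
G (Chance): 1/3·-6 + 1/3·-5 + 1/3·4 = -2.33
H (Max): max(4, 3, 8) = 8
E (Min): min(5, -2.33, 8) = -2.33
J (Max): max(-4, 6, 9) = 9
K (Max): max(7, 9, 8) = 9
L (Max): max(7, -8, -3) = 7
I (Min): min(9, 9, 7) = 7
Root (Max): max(-2, -2.33, 7) = 7

7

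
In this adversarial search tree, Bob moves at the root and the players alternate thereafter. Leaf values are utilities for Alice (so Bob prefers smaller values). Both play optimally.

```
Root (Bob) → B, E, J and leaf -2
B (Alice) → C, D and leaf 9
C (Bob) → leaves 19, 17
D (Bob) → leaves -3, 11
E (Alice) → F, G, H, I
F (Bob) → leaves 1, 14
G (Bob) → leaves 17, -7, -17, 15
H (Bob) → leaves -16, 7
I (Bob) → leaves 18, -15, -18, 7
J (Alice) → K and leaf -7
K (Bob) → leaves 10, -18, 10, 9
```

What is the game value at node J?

-7

K: min(10, -18, 10, 9) = -18
J: max(-18, -7) = -7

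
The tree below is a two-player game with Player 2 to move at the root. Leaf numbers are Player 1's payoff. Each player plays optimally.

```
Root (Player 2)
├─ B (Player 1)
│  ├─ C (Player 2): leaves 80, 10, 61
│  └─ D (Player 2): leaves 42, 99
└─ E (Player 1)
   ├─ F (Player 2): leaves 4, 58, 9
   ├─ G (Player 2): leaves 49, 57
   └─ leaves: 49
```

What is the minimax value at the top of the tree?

42

C (Player 2): min(80, 10, 61) = 10
D (Player 2): min(42, 99) = 42
B (Player 1): max(10, 42) = 42
F (Player 2): min(4, 58, 9) = 4
G (Player 2): min(49, 57) = 49
E (Player 1): max(4, 49, 49) = 49
Root (Player 2): min(42, 49) = 42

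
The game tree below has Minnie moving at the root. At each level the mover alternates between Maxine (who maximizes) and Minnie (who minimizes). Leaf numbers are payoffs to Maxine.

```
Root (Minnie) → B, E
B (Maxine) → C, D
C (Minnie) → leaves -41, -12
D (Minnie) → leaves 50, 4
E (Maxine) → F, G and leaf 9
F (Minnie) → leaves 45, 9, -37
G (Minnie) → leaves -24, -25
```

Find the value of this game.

4

C (Minnie): min(-41, -12) = -41
D (Minnie): min(50, 4) = 4
B (Maxine): max(-41, 4) = 4
F (Minnie): min(45, 9, -37) = -37
G (Minnie): min(-24, -25) = -25
E (Maxine): max(-37, -25, 9) = 9
Root (Minnie): min(4, 9) = 4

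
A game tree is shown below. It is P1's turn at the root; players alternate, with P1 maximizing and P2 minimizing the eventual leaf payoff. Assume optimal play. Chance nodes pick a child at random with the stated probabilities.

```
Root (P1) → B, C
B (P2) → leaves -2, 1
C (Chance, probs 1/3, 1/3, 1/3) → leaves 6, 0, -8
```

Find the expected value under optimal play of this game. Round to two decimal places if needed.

-0.67

B (P2): min(-2, 1) = -2
C (Chance): 1/3·6 + 1/3·0 + 1/3·-8 = -0.67
Root (P1): max(-2, -0.67) = -0.67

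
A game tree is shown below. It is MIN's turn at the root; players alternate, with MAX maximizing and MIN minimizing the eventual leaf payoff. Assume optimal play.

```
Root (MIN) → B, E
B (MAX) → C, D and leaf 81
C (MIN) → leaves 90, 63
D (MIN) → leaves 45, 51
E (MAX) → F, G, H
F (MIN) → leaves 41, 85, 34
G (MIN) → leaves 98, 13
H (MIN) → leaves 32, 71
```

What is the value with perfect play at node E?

34

F: min(41, 85, 34) = 34
G: min(98, 13) = 13
H: min(32, 71) = 32
E: max(34, 13, 32) = 34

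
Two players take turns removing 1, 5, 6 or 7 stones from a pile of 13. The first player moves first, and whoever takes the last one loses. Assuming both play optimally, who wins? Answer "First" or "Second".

Compute winning (W) and losing (L) positions by backward induction:
i:   0  1  2  3  4  5  6  7  8  9 10 11 12 13
     W  L  W  L  W  L  W  W  W  W  W  W  W  L
Position 13 is L, so the second player wins.

Second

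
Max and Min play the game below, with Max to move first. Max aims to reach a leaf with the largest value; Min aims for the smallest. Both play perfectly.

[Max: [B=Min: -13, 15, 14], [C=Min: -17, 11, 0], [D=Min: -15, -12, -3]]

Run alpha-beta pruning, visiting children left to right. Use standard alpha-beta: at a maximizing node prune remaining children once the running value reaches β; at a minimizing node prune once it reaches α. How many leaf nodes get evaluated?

5

B [α=-∞,β=+∞]: v=-13
C [α=-13,β=+∞]: v=-17 after child 1 ≤ α → α-cutoff, skip 2
D [α=-13,β=+∞]: v=-15 after child 1 ≤ α → α-cutoff, skip 2
Root [α=-∞,β=+∞]: v=-13
Leaves evaluated: 5 of 9.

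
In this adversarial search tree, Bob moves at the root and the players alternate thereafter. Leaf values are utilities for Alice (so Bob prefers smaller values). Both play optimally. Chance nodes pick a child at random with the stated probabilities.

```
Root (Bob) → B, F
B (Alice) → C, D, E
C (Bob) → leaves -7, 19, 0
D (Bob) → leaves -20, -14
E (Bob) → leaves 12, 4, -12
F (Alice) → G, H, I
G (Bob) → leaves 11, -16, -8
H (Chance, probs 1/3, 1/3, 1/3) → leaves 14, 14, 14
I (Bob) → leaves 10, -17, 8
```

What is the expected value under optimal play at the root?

C (Bob): min(-7, 19, 0) = -7
D (Bob): min(-20, -14) = -20
E (Bob): min(12, 4, -12) = -12
B (Alice): max(-7, -20, -12) = -7
G (Bob): min(11, -16, -8) = -16
H (Chance): 1/3·14 + 1/3·14 + 1/3·14 = 14
I (Bob): min(10, -17, 8) = -17
F (Alice): max(-16, 14, -17) = 14
Root (Bob): min(-7, 14) = -7

-7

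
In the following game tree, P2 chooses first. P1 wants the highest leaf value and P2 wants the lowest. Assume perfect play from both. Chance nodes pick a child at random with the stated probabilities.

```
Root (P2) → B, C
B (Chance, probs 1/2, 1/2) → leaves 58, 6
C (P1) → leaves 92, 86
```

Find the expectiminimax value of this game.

32

B (Chance): 1/2·58 + 1/2·6 = 32
C (P1): max(92, 86) = 92
Root (P2): min(32, 92) = 32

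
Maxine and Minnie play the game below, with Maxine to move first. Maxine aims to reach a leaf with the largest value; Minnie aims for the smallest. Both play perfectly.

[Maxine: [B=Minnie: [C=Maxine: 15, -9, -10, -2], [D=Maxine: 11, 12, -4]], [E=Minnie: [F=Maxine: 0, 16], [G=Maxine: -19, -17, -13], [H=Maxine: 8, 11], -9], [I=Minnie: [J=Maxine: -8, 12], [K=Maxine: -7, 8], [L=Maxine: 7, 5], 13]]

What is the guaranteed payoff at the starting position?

12

C (Maxine): max(15, -9, -10, -2) = 15
D (Maxine): max(11, 12, -4) = 12
B (Minnie): min(15, 12) = 12
F (Maxine): max(0, 16) = 16
G (Maxine): max(-19, -17, -13) = -13
H (Maxine): max(8, 11) = 11
E (Minnie): min(16, -13, 11, -9) = -13
J (Maxine): max(-8, 12) = 12
K (Maxine): max(-7, 8) = 8
L (Maxine): max(7, 5) = 7
I (Minnie): min(12, 8, 7, 13) = 7
Root (Maxine): max(12, -13, 7) = 12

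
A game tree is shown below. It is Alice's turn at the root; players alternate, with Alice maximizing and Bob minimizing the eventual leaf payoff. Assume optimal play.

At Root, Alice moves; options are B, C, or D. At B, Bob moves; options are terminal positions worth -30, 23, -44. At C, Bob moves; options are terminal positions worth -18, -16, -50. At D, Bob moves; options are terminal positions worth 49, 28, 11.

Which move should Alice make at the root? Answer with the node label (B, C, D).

D

B (Bob): min(-30, 23, -44) = -44
C (Bob): min(-18, -16, -50) = -50
D (Bob): min(49, 28, 11) = 11
Root (Alice): max(-44, -50, 11) = 11
Alice picks the child with the highest value: D (value 11).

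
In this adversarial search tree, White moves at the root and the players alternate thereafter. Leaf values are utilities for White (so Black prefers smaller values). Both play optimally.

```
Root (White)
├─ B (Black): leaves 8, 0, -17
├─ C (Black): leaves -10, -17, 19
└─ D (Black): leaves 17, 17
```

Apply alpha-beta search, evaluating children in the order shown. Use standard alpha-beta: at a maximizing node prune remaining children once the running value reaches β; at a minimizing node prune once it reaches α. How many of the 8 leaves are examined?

B [α=-∞,β=+∞]: v=-17
C [α=-17,β=+∞]: v=-17 after child 2 ≤ α → α-cutoff, skip 1
D [α=-17,β=+∞]: v=17
Root [α=-∞,β=+∞]: v=17
Leaves evaluated: 7 of 8.

7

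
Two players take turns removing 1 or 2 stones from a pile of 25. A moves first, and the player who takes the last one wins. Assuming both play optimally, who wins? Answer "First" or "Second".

First

Positions where the player to move wins (W) vs loses (L):
i:   0  1  2  3  4  5  6  7  8  9 10 11 12 13 14 15 16 17 18 19 20 21 22 23 24 25
     L  W  W  L  W  W  L  W  W  L  W  W  L  W  W  L  W  W  L  W  W  L  W  W  L  W
Position 25 is W, so the first player wins.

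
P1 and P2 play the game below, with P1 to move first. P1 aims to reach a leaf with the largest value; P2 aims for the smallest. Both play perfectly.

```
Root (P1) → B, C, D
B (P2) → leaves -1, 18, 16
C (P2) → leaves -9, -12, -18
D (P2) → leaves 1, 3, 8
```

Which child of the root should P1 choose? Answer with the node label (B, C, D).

D

B (P2): min(-1, 18, 16) = -1
C (P2): min(-9, -12, -18) = -18
D (P2): min(1, 3, 8) = 1
Root (P1): max(-1, -18, 1) = 1
P1 picks the child with the highest value: D (value 1).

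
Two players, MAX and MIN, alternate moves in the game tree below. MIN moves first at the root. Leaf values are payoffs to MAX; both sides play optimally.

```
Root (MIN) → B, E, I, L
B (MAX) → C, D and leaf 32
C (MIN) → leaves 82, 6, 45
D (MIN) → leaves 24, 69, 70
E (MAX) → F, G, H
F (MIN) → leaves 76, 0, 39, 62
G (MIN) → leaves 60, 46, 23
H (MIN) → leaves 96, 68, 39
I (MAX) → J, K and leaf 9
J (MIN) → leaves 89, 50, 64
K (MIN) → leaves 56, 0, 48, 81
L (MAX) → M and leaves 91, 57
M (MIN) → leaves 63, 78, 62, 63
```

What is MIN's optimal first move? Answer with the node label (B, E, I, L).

B

C (MIN): min(82, 6, 45) = 6
D (MIN): min(24, 69, 70) = 24
B (MAX): max(6, 24, 32) = 32
F (MIN): min(76, 0, 39, 62) = 0
G (MIN): min(60, 46, 23) = 23
H (MIN): min(96, 68, 39) = 39
E (MAX): max(0, 23, 39) = 39
J (MIN): min(89, 50, 64) = 50
K (MIN): min(56, 0, 48, 81) = 0
I (MAX): max(50, 0, 9) = 50
M (MIN): min(63, 78, 62, 63) = 62
L (MAX): max(62, 91, 57) = 91
Root (MIN): min(32, 39, 50, 91) = 32
MIN picks the child with the lowest value: B (value 32).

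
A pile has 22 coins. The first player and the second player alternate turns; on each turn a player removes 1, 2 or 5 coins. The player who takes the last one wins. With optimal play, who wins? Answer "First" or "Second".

First

i:   0  1  2  3  4  5  6  7  8  9 10 11 12 13 14 15 16 17 18 19 20 21 22
     L  W  W  L  W  W  L  W  W  L  W  W  L  W  W  L  W  W  L  W  W  L  W
Position 22 is W, so the first player wins.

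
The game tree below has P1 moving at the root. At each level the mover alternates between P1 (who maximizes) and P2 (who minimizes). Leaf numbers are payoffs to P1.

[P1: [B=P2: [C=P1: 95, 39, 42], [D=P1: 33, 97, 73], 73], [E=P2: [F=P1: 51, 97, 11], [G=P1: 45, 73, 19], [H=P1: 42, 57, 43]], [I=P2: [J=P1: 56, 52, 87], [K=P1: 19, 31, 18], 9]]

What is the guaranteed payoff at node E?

F: max(51, 97, 11) = 97
G: max(45, 73, 19) = 73
H: max(42, 57, 43) = 57
E: min(97, 73, 57) = 57

57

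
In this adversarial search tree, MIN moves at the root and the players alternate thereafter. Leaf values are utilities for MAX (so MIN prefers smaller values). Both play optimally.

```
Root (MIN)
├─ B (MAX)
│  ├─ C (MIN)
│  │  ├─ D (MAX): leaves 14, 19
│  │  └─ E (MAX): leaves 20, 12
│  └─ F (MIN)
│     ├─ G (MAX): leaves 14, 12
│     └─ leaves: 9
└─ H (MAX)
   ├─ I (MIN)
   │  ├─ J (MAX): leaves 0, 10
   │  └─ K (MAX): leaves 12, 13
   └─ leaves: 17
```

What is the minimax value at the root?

D (MAX): max(14, 19) = 19
E (MAX): max(20, 12) = 20
C (MIN): min(19, 20) = 19
G (MAX): max(14, 12) = 14
F (MIN): min(14, 9) = 9
B (MAX): max(19, 9) = 19
J (MAX): max(0, 10) = 10
K (MAX): max(12, 13) = 13
I (MIN): min(10, 13) = 10
H (MAX): max(10, 17) = 17
Root (MIN): min(19, 17) = 17

17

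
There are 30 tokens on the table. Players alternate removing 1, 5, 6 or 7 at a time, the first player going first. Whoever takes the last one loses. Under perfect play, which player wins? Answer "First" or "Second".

First

Mark each pile size as W (mover wins) or L (mover loses):
i:   0  1  2  3  4  5  6  7  8  9 10 11 12 13 14 15 16 17 18 19 20 21 22 23 24 25 26 27 28 29 30
     W  L  W  L  W  L  W  W  W  W  W  W  W  L  W  L  W  L  W  W  W  W  W  W  W  L  W  L  W  L  W
Position 30 is W, so the first player wins.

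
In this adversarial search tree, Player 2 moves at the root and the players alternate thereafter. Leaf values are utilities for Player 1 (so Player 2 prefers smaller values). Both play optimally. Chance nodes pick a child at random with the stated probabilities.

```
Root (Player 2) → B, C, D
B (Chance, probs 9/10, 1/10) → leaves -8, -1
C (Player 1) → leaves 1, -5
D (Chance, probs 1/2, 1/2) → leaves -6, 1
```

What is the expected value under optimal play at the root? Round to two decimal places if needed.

B (Chance): 9/10·-8 + 1/10·-1 = -7.3
C (Player 1): max(1, -5) = 1
D (Chance): 1/2·-6 + 1/2·1 = -2.5
Root (Player 2): min(-7.3, 1, -2.5) = -7.3

-7.3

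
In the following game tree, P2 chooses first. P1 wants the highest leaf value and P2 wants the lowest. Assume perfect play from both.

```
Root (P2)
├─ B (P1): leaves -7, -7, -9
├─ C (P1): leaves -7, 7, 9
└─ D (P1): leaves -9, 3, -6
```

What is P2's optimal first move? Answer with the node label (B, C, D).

B (P1): max(-7, -7, -9) = -7
C (P1): max(-7, 7, 9) = 9
D (P1): max(-9, 3, -6) = 3
Root (P2): min(-7, 9, 3) = -7
P2 picks the child with the lowest value: B (value -7).

B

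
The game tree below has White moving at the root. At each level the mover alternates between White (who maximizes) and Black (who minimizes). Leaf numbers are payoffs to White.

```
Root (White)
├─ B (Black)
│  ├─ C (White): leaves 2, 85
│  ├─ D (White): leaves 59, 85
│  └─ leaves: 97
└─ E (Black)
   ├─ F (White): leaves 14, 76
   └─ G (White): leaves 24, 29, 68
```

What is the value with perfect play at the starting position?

85

C (White): max(2, 85) = 85
D (White): max(59, 85) = 85
B (Black): min(85, 85, 97) = 85
F (White): max(14, 76) = 76
G (White): max(24, 29, 68) = 68
E (Black): min(76, 68) = 68
Root (White): max(85, 68) = 85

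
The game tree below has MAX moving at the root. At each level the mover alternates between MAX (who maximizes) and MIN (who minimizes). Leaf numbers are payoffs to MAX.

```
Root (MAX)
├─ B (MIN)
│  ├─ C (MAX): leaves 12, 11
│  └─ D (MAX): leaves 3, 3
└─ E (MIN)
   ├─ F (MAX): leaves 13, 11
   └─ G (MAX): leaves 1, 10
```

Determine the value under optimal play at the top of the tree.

10

C (MAX): max(12, 11) = 12
D (MAX): max(3, 3) = 3
B (MIN): min(12, 3) = 3
F (MAX): max(13, 11) = 13
G (MAX): max(1, 10) = 10
E (MIN): min(13, 10) = 10
Root (MAX): max(3, 10) = 10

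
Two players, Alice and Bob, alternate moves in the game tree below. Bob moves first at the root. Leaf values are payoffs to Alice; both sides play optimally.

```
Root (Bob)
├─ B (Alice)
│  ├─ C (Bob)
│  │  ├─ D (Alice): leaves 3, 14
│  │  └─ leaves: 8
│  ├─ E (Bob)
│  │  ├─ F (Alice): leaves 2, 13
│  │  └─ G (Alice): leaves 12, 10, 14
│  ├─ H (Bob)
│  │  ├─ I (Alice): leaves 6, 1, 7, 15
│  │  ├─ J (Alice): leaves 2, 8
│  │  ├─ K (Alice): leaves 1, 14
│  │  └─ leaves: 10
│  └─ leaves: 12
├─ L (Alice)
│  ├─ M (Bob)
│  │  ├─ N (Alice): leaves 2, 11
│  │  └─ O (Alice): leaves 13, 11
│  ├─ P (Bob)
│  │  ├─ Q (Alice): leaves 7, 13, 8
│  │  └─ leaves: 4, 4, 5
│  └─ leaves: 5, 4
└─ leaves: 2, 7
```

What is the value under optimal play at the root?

2

D (Alice): max(3, 14) = 14
C (Bob): min(14, 8) = 8
F (Alice): max(2, 13) = 13
G (Alice): max(12, 10, 14) = 14
E (Bob): min(13, 14) = 13
I (Alice): max(6, 1, 7, 15) = 15
J (Alice): max(2, 8) = 8
K (Alice): max(1, 14) = 14
H (Bob): min(15, 8, 14, 10) = 8
B (Alice): max(8, 13, 8, 12) = 13
N (Alice): max(2, 11) = 11
O (Alice): max(13, 11) = 13
M (Bob): min(11, 13) = 11
Q (Alice): max(7, 13, 8) = 13
P (Bob): min(13, 4, 4, 5) = 4
L (Alice): max(11, 4, 5, 4) = 11
Root (Bob): min(13, 11, 2, 7) = 2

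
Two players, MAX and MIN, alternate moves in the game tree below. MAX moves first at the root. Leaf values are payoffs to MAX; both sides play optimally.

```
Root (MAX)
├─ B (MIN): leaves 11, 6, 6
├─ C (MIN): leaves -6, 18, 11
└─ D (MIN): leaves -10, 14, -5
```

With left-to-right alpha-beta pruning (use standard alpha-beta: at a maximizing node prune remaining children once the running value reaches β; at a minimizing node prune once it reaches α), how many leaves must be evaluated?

B [α=-∞,β=+∞]: v=6
C [α=6,β=+∞]: v=-6 after child 1 ≤ α → α-cutoff, skip 2
D [α=6,β=+∞]: v=-10 after child 1 ≤ α → α-cutoff, skip 2
Root [α=-∞,β=+∞]: v=6
Leaves evaluated: 5 of 9.

5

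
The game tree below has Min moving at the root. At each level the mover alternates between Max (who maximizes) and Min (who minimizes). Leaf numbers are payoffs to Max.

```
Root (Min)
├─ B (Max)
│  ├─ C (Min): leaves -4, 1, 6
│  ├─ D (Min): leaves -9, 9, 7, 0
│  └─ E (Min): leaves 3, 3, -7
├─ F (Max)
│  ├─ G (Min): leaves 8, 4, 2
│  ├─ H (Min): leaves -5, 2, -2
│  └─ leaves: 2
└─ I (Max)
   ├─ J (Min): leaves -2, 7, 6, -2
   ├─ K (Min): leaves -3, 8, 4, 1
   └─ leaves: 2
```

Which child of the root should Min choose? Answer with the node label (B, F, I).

B

C (Min): min(-4, 1, 6) = -4
D (Min): min(-9, 9, 7, 0) = -9
E (Min): min(3, 3, -7) = -7
B (Max): max(-4, -9, -7) = -4
G (Min): min(8, 4, 2) = 2
H (Min): min(-5, 2, -2) = -5
F (Max): max(2, -5, 2) = 2
J (Min): min(-2, 7, 6, -2) = -2
K (Min): min(-3, 8, 4, 1) = -3
I (Max): max(-2, -3, 2) = 2
Root (Min): min(-4, 2, 2) = -4
Min picks the child with the lowest value: B (value -4).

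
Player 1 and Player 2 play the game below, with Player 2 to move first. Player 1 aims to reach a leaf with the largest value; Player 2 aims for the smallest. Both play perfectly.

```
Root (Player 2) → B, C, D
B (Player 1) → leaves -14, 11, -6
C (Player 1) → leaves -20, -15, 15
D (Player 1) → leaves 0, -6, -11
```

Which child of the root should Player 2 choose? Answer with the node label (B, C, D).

D

B (Player 1): max(-14, 11, -6) = 11
C (Player 1): max(-20, -15, 15) = 15
D (Player 1): max(0, -6, -11) = 0
Root (Player 2): min(11, 15, 0) = 0
Player 2 picks the child with the lowest value: D (value 0).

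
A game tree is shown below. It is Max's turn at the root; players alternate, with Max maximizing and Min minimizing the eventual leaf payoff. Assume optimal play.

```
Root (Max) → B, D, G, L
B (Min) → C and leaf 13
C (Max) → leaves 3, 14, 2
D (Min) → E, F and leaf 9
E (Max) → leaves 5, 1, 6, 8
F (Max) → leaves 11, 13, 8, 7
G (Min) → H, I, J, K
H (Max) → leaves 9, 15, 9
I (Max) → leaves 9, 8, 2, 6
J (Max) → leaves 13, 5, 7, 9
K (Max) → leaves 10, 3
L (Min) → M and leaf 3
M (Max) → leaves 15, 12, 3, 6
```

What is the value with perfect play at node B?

13

C: max(3, 14, 2) = 14
B: min(14, 13) = 13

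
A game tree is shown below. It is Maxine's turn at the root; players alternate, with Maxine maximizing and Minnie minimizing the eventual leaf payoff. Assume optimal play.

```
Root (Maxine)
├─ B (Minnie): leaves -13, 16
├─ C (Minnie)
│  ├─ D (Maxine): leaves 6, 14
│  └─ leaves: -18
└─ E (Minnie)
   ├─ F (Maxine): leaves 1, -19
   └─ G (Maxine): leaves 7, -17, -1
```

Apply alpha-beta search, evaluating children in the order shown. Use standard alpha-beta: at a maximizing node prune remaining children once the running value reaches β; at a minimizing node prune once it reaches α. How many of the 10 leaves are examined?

8

B [α=-∞,β=+∞]: v=-13
D [α=-13,β=+∞]: v=14
C [α=-13,β=+∞]: v=-18
F [α=-13,β=+∞]: v=1
G [α=-13,β=1]: v=7 after child 1 ≥ β → β-cutoff, skip 2
E [α=-13,β=+∞]: v=1
Root [α=-∞,β=+∞]: v=1
Leaves evaluated: 8 of 10.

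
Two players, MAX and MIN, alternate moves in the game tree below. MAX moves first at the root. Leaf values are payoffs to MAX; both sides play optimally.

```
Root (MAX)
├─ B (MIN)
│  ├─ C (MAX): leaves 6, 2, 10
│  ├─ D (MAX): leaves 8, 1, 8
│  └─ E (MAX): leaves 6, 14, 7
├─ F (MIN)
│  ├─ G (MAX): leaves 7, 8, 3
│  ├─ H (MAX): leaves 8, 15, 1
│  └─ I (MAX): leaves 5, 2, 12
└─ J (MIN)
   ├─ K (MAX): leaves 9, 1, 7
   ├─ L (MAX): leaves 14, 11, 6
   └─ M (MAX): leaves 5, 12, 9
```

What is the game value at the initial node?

9

C (MAX): max(6, 2, 10) = 10
D (MAX): max(8, 1, 8) = 8
E (MAX): max(6, 14, 7) = 14
B (MIN): min(10, 8, 14) = 8
G (MAX): max(7, 8, 3) = 8
H (MAX): max(8, 15, 1) = 15
I (MAX): max(5, 2, 12) = 12
F (MIN): min(8, 15, 12) = 8
K (MAX): max(9, 1, 7) = 9
L (MAX): max(14, 11, 6) = 14
M (MAX): max(5, 12, 9) = 12
J (MIN): min(9, 14, 12) = 9
Root (MAX): max(8, 8, 9) = 9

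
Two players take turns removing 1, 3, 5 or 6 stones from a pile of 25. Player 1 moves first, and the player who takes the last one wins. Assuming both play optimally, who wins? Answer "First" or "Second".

First

Mark each pile size as W (mover wins) or L (mover loses):
i:   0  1  2  3  4  5  6  7  8  9 10 11 12 13 14 15 16 17 18 19 20 21 22 23 24 25
     L  W  L  W  L  W  W  W  W  W  W  L  W  L  W  L  W  W  W  W  W  W  L  W  L  W
Position 25 is W, so the first player wins.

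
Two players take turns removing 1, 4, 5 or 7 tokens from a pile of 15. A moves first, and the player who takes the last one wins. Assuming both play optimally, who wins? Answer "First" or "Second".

Mark each pile size as W (mover wins) or L (mover loses):
i:   0  1  2  3  4  5  6  7  8  9 10 11 12 13 14 15
     L  W  L  W  W  W  W  W  L  W  L  W  W  W  W  W
Position 15 is W, so the first player wins.

First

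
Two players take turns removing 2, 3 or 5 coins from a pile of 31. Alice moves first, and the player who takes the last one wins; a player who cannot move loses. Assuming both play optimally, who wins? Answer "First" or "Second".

First

Compute winning (W) and losing (L) positions by backward induction:
i:   0  1  2  3  4  5  6  7  8  9 10 11 12 13 14 15 16 17 18 19 20 21 22 23 24 25 26 27 28 29 30 31
     L  L  W  W  W  W  W  L  L  W  W  W  W  W  L  L  W  W  W  W  W  L  L  W  W  W  W  W  L  L  W  W
Position 31 is W, so the first player wins.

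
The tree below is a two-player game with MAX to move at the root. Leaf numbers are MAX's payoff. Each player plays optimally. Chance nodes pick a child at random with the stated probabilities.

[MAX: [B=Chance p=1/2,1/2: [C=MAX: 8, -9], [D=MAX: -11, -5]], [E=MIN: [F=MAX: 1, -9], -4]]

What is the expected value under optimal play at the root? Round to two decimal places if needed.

C (MAX): max(8, -9) = 8
D (MAX): max(-11, -5) = -5
B (Chance): 1/2·8 + 1/2·-5 = 1.5
F (MAX): max(1, -9) = 1
E (MIN): min(1, -4) = -4
Root (MAX): max(1.5, -4) = 1.5

1.5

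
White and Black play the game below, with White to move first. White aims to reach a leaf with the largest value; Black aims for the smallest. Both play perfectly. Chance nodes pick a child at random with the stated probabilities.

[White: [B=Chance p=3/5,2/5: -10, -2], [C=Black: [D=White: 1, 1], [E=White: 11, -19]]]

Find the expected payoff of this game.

1

B (Chance): 3/5·-10 + 2/5·-2 = -6.8
D (White): max(1, 1) = 1
E (White): max(11, -19) = 11
C (Black): min(1, 11) = 1
Root (White): max(-6.8, 1) = 1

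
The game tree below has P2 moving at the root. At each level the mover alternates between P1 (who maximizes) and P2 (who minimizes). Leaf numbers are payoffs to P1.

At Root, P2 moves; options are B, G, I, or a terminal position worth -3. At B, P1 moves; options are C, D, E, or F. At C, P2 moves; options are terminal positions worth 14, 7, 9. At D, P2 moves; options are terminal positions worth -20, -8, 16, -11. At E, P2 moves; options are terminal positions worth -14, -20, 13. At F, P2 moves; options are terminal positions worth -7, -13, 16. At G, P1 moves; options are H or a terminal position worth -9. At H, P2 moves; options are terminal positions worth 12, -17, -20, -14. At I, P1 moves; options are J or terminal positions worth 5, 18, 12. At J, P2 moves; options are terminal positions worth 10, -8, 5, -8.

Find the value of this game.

C (P2): min(14, 7, 9) = 7
D (P2): min(-20, -8, 16, -11) = -20
E (P2): min(-14, -20, 13) = -20
F (P2): min(-7, -13, 16) = -13
B (P1): max(7, -20, -20, -13) = 7
H (P2): min(12, -17, -20, -14) = -20
G (P1): max(-20, -9) = -9
J (P2): min(10, -8, 5, -8) = -8
I (P1): max(-8, 5, 18, 12) = 18
Root (P2): min(7, -9, 18, -3) = -9

-9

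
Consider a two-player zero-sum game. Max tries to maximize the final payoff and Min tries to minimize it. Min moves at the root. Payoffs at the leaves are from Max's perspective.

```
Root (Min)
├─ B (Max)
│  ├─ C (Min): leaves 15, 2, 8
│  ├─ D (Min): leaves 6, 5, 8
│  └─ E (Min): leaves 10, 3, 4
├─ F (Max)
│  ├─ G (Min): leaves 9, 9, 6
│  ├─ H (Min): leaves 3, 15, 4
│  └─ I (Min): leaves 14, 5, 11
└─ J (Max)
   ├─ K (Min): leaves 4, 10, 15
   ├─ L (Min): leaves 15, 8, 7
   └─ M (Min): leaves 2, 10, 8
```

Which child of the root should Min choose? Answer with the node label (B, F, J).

B

C (Min): min(15, 2, 8) = 2
D (Min): min(6, 5, 8) = 5
E (Min): min(10, 3, 4) = 3
B (Max): max(2, 5, 3) = 5
G (Min): min(9, 9, 6) = 6
H (Min): min(3, 15, 4) = 3
I (Min): min(14, 5, 11) = 5
F (Max): max(6, 3, 5) = 6
K (Min): min(4, 10, 15) = 4
L (Min): min(15, 8, 7) = 7
M (Min): min(2, 10, 8) = 2
J (Max): max(4, 7, 2) = 7
Root (Min): min(5, 6, 7) = 5
Min picks the child with the lowest value: B (value 5).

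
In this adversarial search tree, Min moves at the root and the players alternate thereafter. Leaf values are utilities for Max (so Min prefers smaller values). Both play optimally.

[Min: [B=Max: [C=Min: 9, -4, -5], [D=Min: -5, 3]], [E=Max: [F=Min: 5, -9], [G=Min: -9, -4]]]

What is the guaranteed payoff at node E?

F: min(5, -9) = -9
G: min(-9, -4) = -9
E: max(-9, -9) = -9

-9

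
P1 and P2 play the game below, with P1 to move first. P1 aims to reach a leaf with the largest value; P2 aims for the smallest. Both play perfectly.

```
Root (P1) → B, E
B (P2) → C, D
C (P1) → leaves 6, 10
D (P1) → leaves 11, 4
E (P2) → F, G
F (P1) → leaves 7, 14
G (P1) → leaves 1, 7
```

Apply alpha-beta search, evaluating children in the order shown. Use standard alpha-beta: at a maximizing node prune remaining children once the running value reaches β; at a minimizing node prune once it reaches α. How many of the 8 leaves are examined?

C [α=-∞,β=+∞]: v=10
D [α=-∞,β=10]: v=11 after child 1 ≥ β → β-cutoff, skip 1
B [α=-∞,β=+∞]: v=10
F [α=10,β=+∞]: v=14
G [α=10,β=14]: v=7
E [α=10,β=+∞]: v=7
Root [α=-∞,β=+∞]: v=10
Leaves evaluated: 7 of 8.

7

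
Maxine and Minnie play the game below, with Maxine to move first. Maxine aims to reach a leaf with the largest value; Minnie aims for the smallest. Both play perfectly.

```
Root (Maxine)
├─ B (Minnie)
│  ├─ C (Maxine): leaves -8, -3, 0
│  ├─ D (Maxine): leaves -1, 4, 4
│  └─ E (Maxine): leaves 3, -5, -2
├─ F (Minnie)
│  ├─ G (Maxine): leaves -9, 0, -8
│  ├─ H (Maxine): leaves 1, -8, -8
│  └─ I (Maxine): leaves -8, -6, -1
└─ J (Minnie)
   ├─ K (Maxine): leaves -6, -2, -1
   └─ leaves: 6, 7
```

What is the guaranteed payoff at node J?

-1

K: max(-6, -2, -1) = -1
J: min(-1, 6, 7) = -1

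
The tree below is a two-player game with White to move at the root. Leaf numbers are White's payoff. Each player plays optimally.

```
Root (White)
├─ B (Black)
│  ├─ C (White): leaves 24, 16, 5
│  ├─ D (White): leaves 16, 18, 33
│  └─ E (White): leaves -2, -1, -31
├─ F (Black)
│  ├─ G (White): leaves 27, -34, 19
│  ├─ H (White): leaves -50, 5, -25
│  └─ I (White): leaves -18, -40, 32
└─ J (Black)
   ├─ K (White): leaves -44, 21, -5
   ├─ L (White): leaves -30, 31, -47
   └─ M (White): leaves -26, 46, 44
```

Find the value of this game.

21

C (White): max(24, 16, 5) = 24
D (White): max(16, 18, 33) = 33
E (White): max(-2, -1, -31) = -1
B (Black): min(24, 33, -1) = -1
G (White): max(27, -34, 19) = 27
H (White): max(-50, 5, -25) = 5
I (White): max(-18, -40, 32) = 32
F (Black): min(27, 5, 32) = 5
K (White): max(-44, 21, -5) = 21
L (White): max(-30, 31, -47) = 31
M (White): max(-26, 46, 44) = 46
J (Black): min(21, 31, 46) = 21
Root (White): max(-1, 5, 21) = 21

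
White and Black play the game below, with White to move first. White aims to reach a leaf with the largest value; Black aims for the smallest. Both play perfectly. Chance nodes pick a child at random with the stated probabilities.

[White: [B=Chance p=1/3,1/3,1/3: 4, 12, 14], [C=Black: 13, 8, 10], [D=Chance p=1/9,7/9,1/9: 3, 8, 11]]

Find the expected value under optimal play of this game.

10

B (Chance): 1/3·4 + 1/3·12 + 1/3·14 = 10
C (Black): min(13, 8, 10) = 8
D (Chance): 1/9·3 + 7/9·8 + 1/9·11 = 7.78
Root (White): max(10, 8, 7.78) = 10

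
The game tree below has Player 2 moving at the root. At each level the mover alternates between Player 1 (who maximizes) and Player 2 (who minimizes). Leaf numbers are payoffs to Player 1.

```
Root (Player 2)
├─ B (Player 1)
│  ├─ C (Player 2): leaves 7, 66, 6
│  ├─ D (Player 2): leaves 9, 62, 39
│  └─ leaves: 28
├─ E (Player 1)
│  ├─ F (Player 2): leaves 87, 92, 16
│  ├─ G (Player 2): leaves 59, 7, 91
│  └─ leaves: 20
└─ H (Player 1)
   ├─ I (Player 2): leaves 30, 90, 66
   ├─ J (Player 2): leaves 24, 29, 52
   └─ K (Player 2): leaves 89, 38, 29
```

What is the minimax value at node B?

C: min(7, 66, 6) = 6
D: min(9, 62, 39) = 9
B: max(6, 9, 28) = 28

28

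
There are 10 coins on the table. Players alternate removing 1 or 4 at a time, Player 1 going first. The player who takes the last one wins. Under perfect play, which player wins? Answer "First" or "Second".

Second

i:   0  1  2  3  4  5  6  7  8  9 10
     L  W  L  W  W  L  W  L  W  W  L
Position 10 is L, so the second player wins.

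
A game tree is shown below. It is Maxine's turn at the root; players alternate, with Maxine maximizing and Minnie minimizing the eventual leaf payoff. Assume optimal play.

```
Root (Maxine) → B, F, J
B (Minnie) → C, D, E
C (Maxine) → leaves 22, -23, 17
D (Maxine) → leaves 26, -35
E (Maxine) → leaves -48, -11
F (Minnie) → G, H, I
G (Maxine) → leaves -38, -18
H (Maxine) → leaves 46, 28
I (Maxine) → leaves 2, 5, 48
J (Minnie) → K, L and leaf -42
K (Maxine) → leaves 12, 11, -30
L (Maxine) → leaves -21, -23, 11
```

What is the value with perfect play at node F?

G: max(-38, -18) = -18
H: max(46, 28) = 46
I: max(2, 5, 48) = 48
F: min(-18, 46, 48) = -18

-18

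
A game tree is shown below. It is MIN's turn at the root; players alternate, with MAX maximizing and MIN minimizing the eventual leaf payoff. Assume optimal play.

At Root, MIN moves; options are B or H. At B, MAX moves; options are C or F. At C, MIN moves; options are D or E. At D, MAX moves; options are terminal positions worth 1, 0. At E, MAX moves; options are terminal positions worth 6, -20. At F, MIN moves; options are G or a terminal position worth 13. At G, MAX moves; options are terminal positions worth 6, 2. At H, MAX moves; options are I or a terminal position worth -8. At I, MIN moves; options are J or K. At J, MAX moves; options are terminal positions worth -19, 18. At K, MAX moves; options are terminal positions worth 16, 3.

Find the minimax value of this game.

D (MAX): max(1, 0) = 1
E (MAX): max(6, -20) = 6
C (MIN): min(1, 6) = 1
G (MAX): max(6, 2) = 6
F (MIN): min(6, 13) = 6
B (MAX): max(1, 6) = 6
J (MAX): max(-19, 18) = 18
K (MAX): max(16, 3) = 16
I (MIN): min(18, 16) = 16
H (MAX): max(16, -8) = 16
Root (MIN): min(6, 16) = 6

6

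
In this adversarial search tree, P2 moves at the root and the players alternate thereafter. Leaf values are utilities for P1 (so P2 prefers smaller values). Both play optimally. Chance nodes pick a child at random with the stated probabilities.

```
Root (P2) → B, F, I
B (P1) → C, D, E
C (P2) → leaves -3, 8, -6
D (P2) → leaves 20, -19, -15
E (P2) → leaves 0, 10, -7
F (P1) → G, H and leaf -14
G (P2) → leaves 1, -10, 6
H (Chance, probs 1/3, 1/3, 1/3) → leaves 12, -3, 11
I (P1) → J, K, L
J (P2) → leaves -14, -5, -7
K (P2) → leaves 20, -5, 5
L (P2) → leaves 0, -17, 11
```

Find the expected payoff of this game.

-6

C (P2): min(-3, 8, -6) = -6
D (P2): min(20, -19, -15) = -19
E (P2): min(0, 10, -7) = -7
B (P1): max(-6, -19, -7) = -6
G (P2): min(1, -10, 6) = -10
H (Chance): 1/3·12 + 1/3·-3 + 1/3·11 = 6.67
F (P1): max(-10, 6.67, -14) = 6.67
J (P2): min(-14, -5, -7) = -14
K (P2): min(20, -5, 5) = -5
L (P2): min(0, -17, 11) = -17
I (P1): max(-14, -5, -17) = -5
Root (P2): min(-6, 6.67, -5) = -6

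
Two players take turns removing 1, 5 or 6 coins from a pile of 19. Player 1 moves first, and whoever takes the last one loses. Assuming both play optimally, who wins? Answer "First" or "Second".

Mark each pile size as W (mover wins) or L (mover loses):
i:   0  1  2  3  4  5  6  7  8  9 10 11 12 13 14 15 16 17 18 19
     W  L  W  L  W  L  W  W  W  W  W  W  L  W  L  W  L  W  W  W
Position 19 is W, so the first player wins.

First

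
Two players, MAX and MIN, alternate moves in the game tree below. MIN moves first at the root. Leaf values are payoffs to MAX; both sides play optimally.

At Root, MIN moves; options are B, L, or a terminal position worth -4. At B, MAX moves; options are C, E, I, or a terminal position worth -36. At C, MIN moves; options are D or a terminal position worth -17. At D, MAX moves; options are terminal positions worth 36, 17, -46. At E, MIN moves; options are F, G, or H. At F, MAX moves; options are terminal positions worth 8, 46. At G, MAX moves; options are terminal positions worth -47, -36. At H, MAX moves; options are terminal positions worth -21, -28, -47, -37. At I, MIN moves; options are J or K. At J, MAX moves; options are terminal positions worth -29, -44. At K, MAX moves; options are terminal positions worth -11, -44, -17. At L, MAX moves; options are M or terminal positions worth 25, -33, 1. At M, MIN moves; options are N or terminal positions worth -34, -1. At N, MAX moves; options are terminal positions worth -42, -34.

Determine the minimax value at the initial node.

D (MAX): max(36, 17, -46) = 36
C (MIN): min(36, -17) = -17
F (MAX): max(8, 46) = 46
G (MAX): max(-47, -36) = -36
H (MAX): max(-21, -28, -47, -37) = -21
E (MIN): min(46, -36, -21) = -36
J (MAX): max(-29, -44) = -29
K (MAX): max(-11, -44, -17) = -11
I (MIN): min(-29, -11) = -29
B (MAX): max(-17, -36, -29, -36) = -17
N (MAX): max(-42, -34) = -34
M (MIN): min(-34, -34, -1) = -34
L (MAX): max(-34, 25, -33, 1) = 25
Root (MIN): min(-17, 25, -4) = -17

-17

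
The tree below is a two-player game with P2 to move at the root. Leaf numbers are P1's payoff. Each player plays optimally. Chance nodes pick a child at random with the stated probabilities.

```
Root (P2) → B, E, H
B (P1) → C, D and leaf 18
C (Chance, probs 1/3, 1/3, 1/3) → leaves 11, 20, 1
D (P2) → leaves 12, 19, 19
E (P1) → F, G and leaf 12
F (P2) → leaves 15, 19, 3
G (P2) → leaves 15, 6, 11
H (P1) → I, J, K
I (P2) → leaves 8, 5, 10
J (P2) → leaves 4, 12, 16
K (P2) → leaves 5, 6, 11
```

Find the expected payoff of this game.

5

C (Chance): 1/3·11 + 1/3·20 + 1/3·1 = 10.67
D (P2): min(12, 19, 19) = 12
B (P1): max(10.67, 12, 18) = 18
F (P2): min(15, 19, 3) = 3
G (P2): min(15, 6, 11) = 6
E (P1): max(3, 6, 12) = 12
I (P2): min(8, 5, 10) = 5
J (P2): min(4, 12, 16) = 4
K (P2): min(5, 6, 11) = 5
H (P1): max(5, 4, 5) = 5
Root (P2): min(18, 12, 5) = 5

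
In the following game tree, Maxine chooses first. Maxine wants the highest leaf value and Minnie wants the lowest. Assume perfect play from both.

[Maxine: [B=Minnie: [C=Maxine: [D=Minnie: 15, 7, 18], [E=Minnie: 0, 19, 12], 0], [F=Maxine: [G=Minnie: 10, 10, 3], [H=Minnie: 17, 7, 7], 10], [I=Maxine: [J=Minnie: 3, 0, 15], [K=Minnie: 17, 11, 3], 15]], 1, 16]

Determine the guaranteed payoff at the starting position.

D (Minnie): min(15, 7, 18) = 7
E (Minnie): min(0, 19, 12) = 0
C (Maxine): max(7, 0, 0) = 7
G (Minnie): min(10, 10, 3) = 3
H (Minnie): min(17, 7, 7) = 7
F (Maxine): max(3, 7, 10) = 10
J (Minnie): min(3, 0, 15) = 0
K (Minnie): min(17, 11, 3) = 3
I (Maxine): max(0, 3, 15) = 15
B (Minnie): min(7, 10, 15) = 7
Root (Maxine): max(7, 1, 16) = 16

16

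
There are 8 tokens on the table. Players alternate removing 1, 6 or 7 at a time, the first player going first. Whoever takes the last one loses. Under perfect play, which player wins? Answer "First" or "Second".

W/L table (W = player to move can force a win):
i:   0  1  2  3  4  5  6  7  8
     W  L  W  L  W  L  W  W  W
Position 8 is W, so the first player wins.

First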